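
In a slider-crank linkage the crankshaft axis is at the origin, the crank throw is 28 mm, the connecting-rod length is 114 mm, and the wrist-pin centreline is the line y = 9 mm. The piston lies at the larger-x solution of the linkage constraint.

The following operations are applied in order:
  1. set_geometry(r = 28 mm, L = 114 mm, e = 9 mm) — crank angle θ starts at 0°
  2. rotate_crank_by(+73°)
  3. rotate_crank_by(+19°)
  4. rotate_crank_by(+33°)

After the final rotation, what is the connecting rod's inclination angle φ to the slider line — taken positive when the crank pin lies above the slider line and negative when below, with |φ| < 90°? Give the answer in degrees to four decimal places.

7.0219

set_geometry: r = 28 mm, L = 114 mm, e = 9 mm; θ ← 0°
rotate_crank_by(+73°): θ ← 0° +73° = 73°
rotate_crank_by(+19°): θ ← 73° +19° = 92°
rotate_crank_by(+33°): θ ← 92° +33° = 125°
crank pin P = (r cos θ, r sin θ) = (-16.060140, 22.936257)
h = r sin θ − e = 22.936257 − 9 = 13.936257
sin φ = h / L = 13.936257 / 114 = 0.12224787
φ = arcsin(0.12224787) = 7.021851°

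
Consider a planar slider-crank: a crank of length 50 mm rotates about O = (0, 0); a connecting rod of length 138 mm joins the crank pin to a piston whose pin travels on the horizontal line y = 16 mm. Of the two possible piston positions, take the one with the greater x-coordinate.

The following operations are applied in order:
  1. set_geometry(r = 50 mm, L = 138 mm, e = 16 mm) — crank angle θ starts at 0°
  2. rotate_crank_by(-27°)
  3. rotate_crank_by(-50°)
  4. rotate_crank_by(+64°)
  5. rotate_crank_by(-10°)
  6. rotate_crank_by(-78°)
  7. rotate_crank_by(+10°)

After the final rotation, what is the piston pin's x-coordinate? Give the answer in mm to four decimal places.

120.3256

set_geometry: r = 50 mm, L = 138 mm, e = 16 mm; θ ← 0°
rotate_crank_by(-27°): θ ← 0° -27° = -27°
rotate_crank_by(-50°): θ ← -27° -50° = -77°
rotate_crank_by(+64°): θ ← -77° +64° = -13°
rotate_crank_by(-10°): θ ← -13° -10° = -23°
rotate_crank_by(-78°): θ ← -23° -78° = -101°
rotate_crank_by(+10°): θ ← -101° +10° = -91°
crank pin P = (r cos θ, r sin θ) = (-0.872620, -49.992385)
h = r sin θ − e = -49.992385 − 16 = -65.992385
x = r cos θ + √(L² − h²) = -0.872620 + √(19044.0 − 4354.9948) = -0.872620 + 121.198206 = 120.325586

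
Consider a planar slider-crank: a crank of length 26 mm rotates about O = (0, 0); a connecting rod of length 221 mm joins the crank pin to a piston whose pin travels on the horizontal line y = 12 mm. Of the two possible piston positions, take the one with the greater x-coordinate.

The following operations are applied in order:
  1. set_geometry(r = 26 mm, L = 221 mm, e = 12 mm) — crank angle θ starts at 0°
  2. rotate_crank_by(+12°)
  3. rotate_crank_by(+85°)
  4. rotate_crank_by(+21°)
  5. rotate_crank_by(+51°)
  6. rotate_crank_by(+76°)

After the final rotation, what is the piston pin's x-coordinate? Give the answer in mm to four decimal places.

207.1316

set_geometry: r = 26 mm, L = 221 mm, e = 12 mm; θ ← 0°
rotate_crank_by(+12°): θ ← 0° +12° = 12°
rotate_crank_by(+85°): θ ← 12° +85° = 97°
rotate_crank_by(+21°): θ ← 97° +21° = 118°
rotate_crank_by(+51°): θ ← 118° +51° = 169°
rotate_crank_by(+76°): θ ← 169° +76° = 245°
crank pin P = (r cos θ, r sin θ) = (-10.988075, -23.564002)
h = r sin θ − e = -23.564002 − 12 = -35.564002
x = r cos θ + √(L² − h²) = -10.988075 + √(48841.0 − 1264.7983) = -10.988075 + 218.119696 = 207.131621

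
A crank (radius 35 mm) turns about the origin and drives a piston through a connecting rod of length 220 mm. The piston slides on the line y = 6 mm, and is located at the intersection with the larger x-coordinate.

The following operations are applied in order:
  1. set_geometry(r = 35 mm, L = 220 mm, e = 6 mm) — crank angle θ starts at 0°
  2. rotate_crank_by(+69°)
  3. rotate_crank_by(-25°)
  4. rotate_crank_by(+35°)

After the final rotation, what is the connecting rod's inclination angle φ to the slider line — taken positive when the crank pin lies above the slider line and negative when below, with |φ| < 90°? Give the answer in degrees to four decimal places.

7.4058

set_geometry: r = 35 mm, L = 220 mm, e = 6 mm; θ ← 0°
rotate_crank_by(+69°): θ ← 0° +69° = 69°
rotate_crank_by(-25°): θ ← 69° -25° = 44°
rotate_crank_by(+35°): θ ← 44° +35° = 79°
crank pin P = (r cos θ, r sin θ) = (6.678315, 34.356951)
h = r sin θ − e = 34.356951 − 6 = 28.356951
sin φ = h / L = 28.356951 / 220 = 0.12889523
φ = arcsin(0.12889523) = 7.405757°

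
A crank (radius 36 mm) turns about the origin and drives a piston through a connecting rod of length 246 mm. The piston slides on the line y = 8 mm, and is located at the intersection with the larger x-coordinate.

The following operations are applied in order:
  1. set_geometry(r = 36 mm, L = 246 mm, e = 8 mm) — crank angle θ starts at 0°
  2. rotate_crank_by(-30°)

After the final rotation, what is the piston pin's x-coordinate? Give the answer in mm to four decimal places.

set_geometry: r = 36 mm, L = 246 mm, e = 8 mm; θ ← 0°
rotate_crank_by(-30°): θ ← 0° -30° = -30°
crank pin P = (r cos θ, r sin θ) = (31.176915, -18.000000)
h = r sin θ − e = -18.000000 − 8 = -26.000000
x = r cos θ + √(L² − h²) = 31.176915 + √(60516.0 − 676.0000) = 31.176915 + 244.622158 = 275.799072

275.7991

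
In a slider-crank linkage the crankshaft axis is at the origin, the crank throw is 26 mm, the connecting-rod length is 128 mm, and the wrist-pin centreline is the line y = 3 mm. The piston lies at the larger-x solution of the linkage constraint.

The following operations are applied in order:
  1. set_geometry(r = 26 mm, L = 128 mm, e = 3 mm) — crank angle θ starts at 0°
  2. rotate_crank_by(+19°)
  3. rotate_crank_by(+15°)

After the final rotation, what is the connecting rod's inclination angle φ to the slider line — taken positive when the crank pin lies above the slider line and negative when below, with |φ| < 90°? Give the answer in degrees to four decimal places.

5.1722

set_geometry: r = 26 mm, L = 128 mm, e = 3 mm; θ ← 0°
rotate_crank_by(+19°): θ ← 0° +19° = 19°
rotate_crank_by(+15°): θ ← 19° +15° = 34°
crank pin P = (r cos θ, r sin θ) = (21.554977, 14.539015)
h = r sin θ − e = 14.539015 − 3 = 11.539015
sin φ = h / L = 11.539015 / 128 = 0.09014856
φ = arcsin(0.09014856) = 5.172154°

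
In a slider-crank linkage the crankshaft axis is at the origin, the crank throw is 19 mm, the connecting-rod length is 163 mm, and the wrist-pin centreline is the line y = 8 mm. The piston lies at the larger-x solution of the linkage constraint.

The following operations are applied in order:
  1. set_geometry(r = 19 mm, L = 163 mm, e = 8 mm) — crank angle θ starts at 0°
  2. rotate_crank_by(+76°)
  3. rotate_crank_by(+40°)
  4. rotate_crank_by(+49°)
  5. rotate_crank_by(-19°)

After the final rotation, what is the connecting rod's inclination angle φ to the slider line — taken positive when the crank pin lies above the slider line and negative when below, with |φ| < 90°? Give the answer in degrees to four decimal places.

0.9226

set_geometry: r = 19 mm, L = 163 mm, e = 8 mm; θ ← 0°
rotate_crank_by(+76°): θ ← 0° +76° = 76°
rotate_crank_by(+40°): θ ← 76° +40° = 116°
rotate_crank_by(+49°): θ ← 116° +49° = 165°
rotate_crank_by(-19°): θ ← 165° -19° = 146°
crank pin P = (r cos θ, r sin θ) = (-15.751714, 10.624665)
h = r sin θ − e = 10.624665 − 8 = 2.624665
sin φ = h / L = 2.624665 / 163 = 0.01610224
φ = arcsin(0.01610224) = 0.922630°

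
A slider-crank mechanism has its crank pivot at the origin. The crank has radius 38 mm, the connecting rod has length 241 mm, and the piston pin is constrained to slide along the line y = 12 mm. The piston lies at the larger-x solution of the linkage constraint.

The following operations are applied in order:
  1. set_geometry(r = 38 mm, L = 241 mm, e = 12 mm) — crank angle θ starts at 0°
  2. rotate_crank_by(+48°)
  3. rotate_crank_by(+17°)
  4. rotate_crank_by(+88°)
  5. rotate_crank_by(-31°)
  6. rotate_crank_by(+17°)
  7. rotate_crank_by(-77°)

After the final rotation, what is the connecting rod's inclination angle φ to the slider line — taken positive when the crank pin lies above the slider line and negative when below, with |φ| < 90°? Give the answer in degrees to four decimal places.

set_geometry: r = 38 mm, L = 241 mm, e = 12 mm; θ ← 0°
rotate_crank_by(+48°): θ ← 0° +48° = 48°
rotate_crank_by(+17°): θ ← 48° +17° = 65°
rotate_crank_by(+88°): θ ← 65° +88° = 153°
rotate_crank_by(-31°): θ ← 153° -31° = 122°
rotate_crank_by(+17°): θ ← 122° +17° = 139°
rotate_crank_by(-77°): θ ← 139° -77° = 62°
crank pin P = (r cos θ, r sin θ) = (17.839919, 33.552009)
h = r sin θ − e = 33.552009 − 12 = 21.552009
sin φ = h / L = 21.552009 / 241 = 0.08942742
φ = arcsin(0.08942742) = 5.130668°

5.1307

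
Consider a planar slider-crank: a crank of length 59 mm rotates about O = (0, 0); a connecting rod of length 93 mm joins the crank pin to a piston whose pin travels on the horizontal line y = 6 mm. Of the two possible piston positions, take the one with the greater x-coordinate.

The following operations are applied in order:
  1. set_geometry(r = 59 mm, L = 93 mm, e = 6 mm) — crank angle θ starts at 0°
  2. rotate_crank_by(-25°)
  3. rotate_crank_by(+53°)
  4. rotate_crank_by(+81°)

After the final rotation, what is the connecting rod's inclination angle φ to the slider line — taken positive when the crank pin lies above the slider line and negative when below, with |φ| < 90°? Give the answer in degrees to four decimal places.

32.3662

set_geometry: r = 59 mm, L = 93 mm, e = 6 mm; θ ← 0°
rotate_crank_by(-25°): θ ← 0° -25° = -25°
rotate_crank_by(+53°): θ ← -25° +53° = 28°
rotate_crank_by(+81°): θ ← 28° +81° = 109°
crank pin P = (r cos θ, r sin θ) = (-19.208521, 55.785596)
h = r sin θ − e = 55.785596 − 6 = 49.785596
sin φ = h / L = 49.785596 / 93 = 0.53532899
φ = arcsin(0.53532899) = 32.366225°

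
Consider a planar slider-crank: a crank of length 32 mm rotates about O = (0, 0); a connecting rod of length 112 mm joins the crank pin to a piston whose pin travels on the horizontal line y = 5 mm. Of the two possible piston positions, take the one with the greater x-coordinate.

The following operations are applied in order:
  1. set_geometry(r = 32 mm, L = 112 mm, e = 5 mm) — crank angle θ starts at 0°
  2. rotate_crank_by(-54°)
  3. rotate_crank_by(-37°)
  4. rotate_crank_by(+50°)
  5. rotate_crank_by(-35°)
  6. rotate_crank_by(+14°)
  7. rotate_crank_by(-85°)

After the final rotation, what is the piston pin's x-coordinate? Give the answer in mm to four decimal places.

82.8939

set_geometry: r = 32 mm, L = 112 mm, e = 5 mm; θ ← 0°
rotate_crank_by(-54°): θ ← 0° -54° = -54°
rotate_crank_by(-37°): θ ← -54° -37° = -91°
rotate_crank_by(+50°): θ ← -91° +50° = -41°
rotate_crank_by(-35°): θ ← -41° -35° = -76°
rotate_crank_by(+14°): θ ← -76° +14° = -62°
rotate_crank_by(-85°): θ ← -62° -85° = -147°
crank pin P = (r cos θ, r sin θ) = (-26.837458, -17.428449)
h = r sin θ − e = -17.428449 − 5 = -22.428449
x = r cos θ + √(L² − h²) = -26.837458 + √(12544.0 − 503.0353) = -26.837458 + 109.731329 = 82.893871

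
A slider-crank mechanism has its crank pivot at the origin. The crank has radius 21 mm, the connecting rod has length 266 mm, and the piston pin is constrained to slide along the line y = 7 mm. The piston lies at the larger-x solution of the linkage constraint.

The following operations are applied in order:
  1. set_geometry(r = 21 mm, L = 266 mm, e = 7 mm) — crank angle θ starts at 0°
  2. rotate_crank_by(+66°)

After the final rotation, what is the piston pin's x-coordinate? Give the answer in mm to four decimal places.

274.2623

set_geometry: r = 21 mm, L = 266 mm, e = 7 mm; θ ← 0°
rotate_crank_by(+66°): θ ← 0° +66° = 66°
crank pin P = (r cos θ, r sin θ) = (8.541470, 19.184455)
h = r sin θ − e = 19.184455 − 7 = 12.184455
x = r cos θ + √(L² − h²) = 8.541470 + √(70756.0 − 148.4609) = 8.541470 + 265.720792 = 274.262261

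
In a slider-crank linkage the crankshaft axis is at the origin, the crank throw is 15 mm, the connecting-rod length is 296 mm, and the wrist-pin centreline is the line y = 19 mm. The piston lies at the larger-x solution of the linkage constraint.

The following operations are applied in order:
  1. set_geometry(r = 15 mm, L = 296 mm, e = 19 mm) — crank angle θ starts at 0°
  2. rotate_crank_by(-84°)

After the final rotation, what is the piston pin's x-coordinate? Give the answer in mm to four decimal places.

295.6182

set_geometry: r = 15 mm, L = 296 mm, e = 19 mm; θ ← 0°
rotate_crank_by(-84°): θ ← 0° -84° = -84°
crank pin P = (r cos θ, r sin θ) = (1.567927, -14.917828)
h = r sin θ − e = -14.917828 − 19 = -33.917828
x = r cos θ + √(L² − h²) = 1.567927 + √(87616.0 − 1150.4191) = 1.567927 + 294.050303 = 295.618230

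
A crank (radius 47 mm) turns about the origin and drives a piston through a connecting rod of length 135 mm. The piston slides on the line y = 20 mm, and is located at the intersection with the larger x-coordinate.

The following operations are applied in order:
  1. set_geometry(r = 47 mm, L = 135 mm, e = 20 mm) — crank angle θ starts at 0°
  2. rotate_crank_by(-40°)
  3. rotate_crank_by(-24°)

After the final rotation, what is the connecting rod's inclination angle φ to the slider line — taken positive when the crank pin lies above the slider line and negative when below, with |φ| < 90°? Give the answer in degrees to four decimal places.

set_geometry: r = 47 mm, L = 135 mm, e = 20 mm; θ ← 0°
rotate_crank_by(-40°): θ ← 0° -40° = -40°
rotate_crank_by(-24°): θ ← -40° -24° = -64°
crank pin P = (r cos θ, r sin θ) = (20.603444, -42.243320)
h = r sin θ − e = -42.243320 − 20 = -62.243320
sin φ = h / L = -62.243320 / 135 = -0.46106163
φ = arcsin(-0.46106163) = -27.455634°

-27.4556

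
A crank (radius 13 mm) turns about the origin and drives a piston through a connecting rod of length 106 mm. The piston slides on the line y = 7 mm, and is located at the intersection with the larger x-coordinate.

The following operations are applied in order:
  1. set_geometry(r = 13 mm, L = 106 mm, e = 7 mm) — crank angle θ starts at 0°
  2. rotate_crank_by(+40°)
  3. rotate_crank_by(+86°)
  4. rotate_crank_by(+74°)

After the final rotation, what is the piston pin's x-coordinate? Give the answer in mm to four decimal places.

93.1642

set_geometry: r = 13 mm, L = 106 mm, e = 7 mm; θ ← 0°
rotate_crank_by(+40°): θ ← 0° +40° = 40°
rotate_crank_by(+86°): θ ← 40° +86° = 126°
rotate_crank_by(+74°): θ ← 126° +74° = 200°
crank pin P = (r cos θ, r sin θ) = (-12.216004, -4.446262)
h = r sin θ − e = -4.446262 − 7 = -11.446262
x = r cos θ + √(L² − h²) = -12.216004 + √(11236.0 − 131.0169) = -12.216004 + 105.380184 = 93.164180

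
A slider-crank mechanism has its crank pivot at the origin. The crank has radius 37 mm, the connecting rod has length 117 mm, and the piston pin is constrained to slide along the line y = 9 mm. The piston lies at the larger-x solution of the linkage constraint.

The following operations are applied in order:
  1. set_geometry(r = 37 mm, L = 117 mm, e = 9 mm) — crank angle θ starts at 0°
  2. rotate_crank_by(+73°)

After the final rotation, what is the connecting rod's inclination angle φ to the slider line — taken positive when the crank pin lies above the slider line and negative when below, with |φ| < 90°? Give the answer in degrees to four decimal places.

13.0322

set_geometry: r = 37 mm, L = 117 mm, e = 9 mm; θ ← 0°
rotate_crank_by(+73°): θ ← 0° +73° = 73°
crank pin P = (r cos θ, r sin θ) = (10.817753, 35.383276)
h = r sin θ − e = 35.383276 − 9 = 26.383276
sin φ = h / L = 26.383276 / 117 = 0.22549809
φ = arcsin(0.22549809) = 13.032169°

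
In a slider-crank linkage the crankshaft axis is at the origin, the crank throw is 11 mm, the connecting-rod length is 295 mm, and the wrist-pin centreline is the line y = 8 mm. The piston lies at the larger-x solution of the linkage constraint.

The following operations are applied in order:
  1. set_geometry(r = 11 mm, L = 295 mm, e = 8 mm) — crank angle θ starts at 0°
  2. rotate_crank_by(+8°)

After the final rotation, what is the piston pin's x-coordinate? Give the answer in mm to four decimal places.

305.8220

set_geometry: r = 11 mm, L = 295 mm, e = 8 mm; θ ← 0°
rotate_crank_by(+8°): θ ← 0° +8° = 8°
crank pin P = (r cos θ, r sin θ) = (10.892949, 1.530904)
h = r sin θ − e = 1.530904 − 8 = -6.469096
x = r cos θ + √(L² − h²) = 10.892949 + √(87025.0 − 41.8492) = 10.892949 + 294.929061 = 305.822009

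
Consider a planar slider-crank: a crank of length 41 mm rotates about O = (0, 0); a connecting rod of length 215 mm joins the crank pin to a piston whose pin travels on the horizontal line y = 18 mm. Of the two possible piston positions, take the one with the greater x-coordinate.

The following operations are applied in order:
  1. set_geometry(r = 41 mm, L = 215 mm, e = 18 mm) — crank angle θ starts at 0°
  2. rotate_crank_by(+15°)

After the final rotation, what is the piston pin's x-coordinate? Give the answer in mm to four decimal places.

set_geometry: r = 41 mm, L = 215 mm, e = 18 mm; θ ← 0°
rotate_crank_by(+15°): θ ← 0° +15° = 15°
crank pin P = (r cos θ, r sin θ) = (39.602959, 10.611581)
h = r sin θ − e = 10.611581 − 18 = -7.388419
x = r cos θ + √(L² − h²) = 39.602959 + √(46225.0 − 54.5887) = 39.602959 + 214.873012 = 254.475971

254.4760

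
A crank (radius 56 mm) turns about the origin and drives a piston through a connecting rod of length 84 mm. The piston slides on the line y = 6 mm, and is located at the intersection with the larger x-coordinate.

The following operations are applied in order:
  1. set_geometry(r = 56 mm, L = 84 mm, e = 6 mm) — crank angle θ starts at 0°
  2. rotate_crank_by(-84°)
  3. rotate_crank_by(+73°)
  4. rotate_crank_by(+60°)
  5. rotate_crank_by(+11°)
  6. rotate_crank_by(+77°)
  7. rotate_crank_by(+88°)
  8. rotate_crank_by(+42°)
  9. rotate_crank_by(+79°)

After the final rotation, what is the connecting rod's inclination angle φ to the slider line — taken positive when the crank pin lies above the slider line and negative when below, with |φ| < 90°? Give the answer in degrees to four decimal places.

-13.4567

set_geometry: r = 56 mm, L = 84 mm, e = 6 mm; θ ← 0°
rotate_crank_by(-84°): θ ← 0° -84° = -84°
rotate_crank_by(+73°): θ ← -84° +73° = -11°
rotate_crank_by(+60°): θ ← -11° +60° = 49°
rotate_crank_by(+11°): θ ← 49° +11° = 60°
rotate_crank_by(+77°): θ ← 60° +77° = 137°
rotate_crank_by(+88°): θ ← 137° +88° = 225°
rotate_crank_by(+42°): θ ← 225° +42° = 267°
rotate_crank_by(+79°): θ ← 267° +79° = 346°
crank pin P = (r cos θ, r sin θ) = (54.336561, -13.547626)
h = r sin θ − e = -13.547626 − 6 = -19.547626
sin φ = h / L = -19.547626 / 84 = -0.23270984
φ = arcsin(-0.23270984) = -13.456664°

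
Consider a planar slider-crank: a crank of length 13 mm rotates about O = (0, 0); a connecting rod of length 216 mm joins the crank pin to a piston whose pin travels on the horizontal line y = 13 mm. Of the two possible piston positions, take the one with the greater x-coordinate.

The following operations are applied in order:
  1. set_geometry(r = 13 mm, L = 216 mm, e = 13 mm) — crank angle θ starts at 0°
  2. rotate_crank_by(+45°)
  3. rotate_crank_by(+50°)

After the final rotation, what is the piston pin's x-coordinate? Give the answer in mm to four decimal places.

214.8670

set_geometry: r = 13 mm, L = 216 mm, e = 13 mm; θ ← 0°
rotate_crank_by(+45°): θ ← 0° +45° = 45°
rotate_crank_by(+50°): θ ← 45° +50° = 95°
crank pin P = (r cos θ, r sin θ) = (-1.133025, 12.950531)
h = r sin θ − e = 12.950531 − 13 = -0.049469
x = r cos θ + √(L² − h²) = -1.133025 + √(46656.0 − 0.0024) = -1.133025 + 215.999994 = 214.866970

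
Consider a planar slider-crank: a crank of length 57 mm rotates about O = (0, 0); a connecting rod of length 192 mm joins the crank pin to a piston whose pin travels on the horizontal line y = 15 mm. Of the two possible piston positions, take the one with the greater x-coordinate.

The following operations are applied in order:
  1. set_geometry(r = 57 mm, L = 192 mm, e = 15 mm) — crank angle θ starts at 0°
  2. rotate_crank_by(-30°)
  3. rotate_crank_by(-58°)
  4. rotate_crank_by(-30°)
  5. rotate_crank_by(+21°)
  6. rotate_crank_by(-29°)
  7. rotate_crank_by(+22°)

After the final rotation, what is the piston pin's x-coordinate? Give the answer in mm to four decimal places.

164.8748

set_geometry: r = 57 mm, L = 192 mm, e = 15 mm; θ ← 0°
rotate_crank_by(-30°): θ ← 0° -30° = -30°
rotate_crank_by(-58°): θ ← -30° -58° = -88°
rotate_crank_by(-30°): θ ← -88° -30° = -118°
rotate_crank_by(+21°): θ ← -118° +21° = -97°
rotate_crank_by(-29°): θ ← -97° -29° = -126°
rotate_crank_by(+22°): θ ← -126° +22° = -104°
crank pin P = (r cos θ, r sin θ) = (-13.789548, -55.306856)
h = r sin θ − e = -55.306856 − 15 = -70.306856
x = r cos θ + √(L² − h²) = -13.789548 + √(36864.0 − 4943.0541) = -13.789548 + 178.664339 = 164.874791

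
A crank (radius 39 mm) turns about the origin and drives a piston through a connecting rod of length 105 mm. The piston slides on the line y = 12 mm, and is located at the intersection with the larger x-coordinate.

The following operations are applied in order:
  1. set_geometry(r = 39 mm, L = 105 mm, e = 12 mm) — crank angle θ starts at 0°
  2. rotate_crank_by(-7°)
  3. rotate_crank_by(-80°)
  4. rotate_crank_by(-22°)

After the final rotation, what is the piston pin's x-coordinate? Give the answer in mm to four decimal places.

set_geometry: r = 39 mm, L = 105 mm, e = 12 mm; θ ← 0°
rotate_crank_by(-7°): θ ← 0° -7° = -7°
rotate_crank_by(-80°): θ ← -7° -80° = -87°
rotate_crank_by(-22°): θ ← -87° -22° = -109°
crank pin P = (r cos θ, r sin θ) = (-12.697158, -36.875224)
h = r sin θ − e = -36.875224 − 12 = -48.875224
x = r cos θ + √(L² − h²) = -12.697158 + √(11025.0 − 2388.7876) = -12.697158 + 92.931224 = 80.234066

80.2341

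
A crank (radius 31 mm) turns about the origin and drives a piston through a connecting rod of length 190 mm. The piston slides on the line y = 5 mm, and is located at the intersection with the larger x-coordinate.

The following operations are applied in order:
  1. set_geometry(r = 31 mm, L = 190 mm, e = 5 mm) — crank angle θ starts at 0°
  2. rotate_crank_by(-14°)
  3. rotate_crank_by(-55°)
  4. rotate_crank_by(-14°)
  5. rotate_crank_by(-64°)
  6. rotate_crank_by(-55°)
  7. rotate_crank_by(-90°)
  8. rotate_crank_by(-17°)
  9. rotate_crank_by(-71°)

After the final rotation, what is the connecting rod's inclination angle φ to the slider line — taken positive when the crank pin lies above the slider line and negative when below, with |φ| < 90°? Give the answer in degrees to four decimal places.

set_geometry: r = 31 mm, L = 190 mm, e = 5 mm; θ ← 0°
rotate_crank_by(-14°): θ ← 0° -14° = -14°
rotate_crank_by(-55°): θ ← -14° -55° = -69°
rotate_crank_by(-14°): θ ← -69° -14° = -83°
rotate_crank_by(-64°): θ ← -83° -64° = -147°
rotate_crank_by(-55°): θ ← -147° -55° = -202°
rotate_crank_by(-90°): θ ← -202° -90° = -292°
rotate_crank_by(-17°): θ ← -292° -17° = -309°
rotate_crank_by(-71°): θ ← -309° -71° = -380°
crank pin P = (r cos θ, r sin θ) = (29.130471, -10.602624)
h = r sin θ − e = -10.602624 − 5 = -15.602624
sin φ = h / L = -15.602624 / 190 = -0.08211908
φ = arcsin(-0.08211908) = -4.710381°

-4.7104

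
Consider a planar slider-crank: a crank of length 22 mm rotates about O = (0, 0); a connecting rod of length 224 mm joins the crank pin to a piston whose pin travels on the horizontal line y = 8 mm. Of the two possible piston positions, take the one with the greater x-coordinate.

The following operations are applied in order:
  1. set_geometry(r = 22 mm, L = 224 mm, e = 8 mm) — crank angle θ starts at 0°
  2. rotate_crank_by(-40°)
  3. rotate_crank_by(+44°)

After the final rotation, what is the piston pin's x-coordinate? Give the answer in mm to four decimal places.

set_geometry: r = 22 mm, L = 224 mm, e = 8 mm; θ ← 0°
rotate_crank_by(-40°): θ ← 0° -40° = -40°
rotate_crank_by(+44°): θ ← -40° +44° = 4°
crank pin P = (r cos θ, r sin θ) = (21.946409, 1.534642)
h = r sin θ − e = 1.534642 − 8 = -6.465358
x = r cos θ + √(L² − h²) = 21.946409 + √(50176.0 − 41.8008) = 21.946409 + 223.906675 = 245.853084

245.8531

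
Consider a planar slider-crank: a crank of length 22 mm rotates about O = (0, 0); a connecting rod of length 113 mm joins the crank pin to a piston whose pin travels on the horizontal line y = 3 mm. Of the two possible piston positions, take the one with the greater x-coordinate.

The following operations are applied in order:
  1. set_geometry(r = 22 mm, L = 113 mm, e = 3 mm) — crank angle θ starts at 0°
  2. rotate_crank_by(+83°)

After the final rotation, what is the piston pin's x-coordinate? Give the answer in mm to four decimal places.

set_geometry: r = 22 mm, L = 113 mm, e = 3 mm; θ ← 0°
rotate_crank_by(+83°): θ ← 0° +83° = 83°
crank pin P = (r cos θ, r sin θ) = (2.681126, 21.836015)
h = r sin θ − e = 21.836015 − 3 = 18.836015
x = r cos θ + √(L² − h²) = 2.681126 + √(12769.0 − 354.7955) = 2.681126 + 111.419049 = 114.100175

114.1002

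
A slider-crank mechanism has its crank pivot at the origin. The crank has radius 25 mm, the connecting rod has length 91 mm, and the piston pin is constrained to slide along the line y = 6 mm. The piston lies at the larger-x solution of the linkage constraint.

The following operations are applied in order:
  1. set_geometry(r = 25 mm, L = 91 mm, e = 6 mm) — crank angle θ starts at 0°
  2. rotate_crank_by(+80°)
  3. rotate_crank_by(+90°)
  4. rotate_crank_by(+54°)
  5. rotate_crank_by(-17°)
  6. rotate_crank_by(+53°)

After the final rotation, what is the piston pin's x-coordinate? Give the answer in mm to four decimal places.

set_geometry: r = 25 mm, L = 91 mm, e = 6 mm; θ ← 0°
rotate_crank_by(+80°): θ ← 0° +80° = 80°
rotate_crank_by(+90°): θ ← 80° +90° = 170°
rotate_crank_by(+54°): θ ← 170° +54° = 224°
rotate_crank_by(-17°): θ ← 224° -17° = 207°
rotate_crank_by(+53°): θ ← 207° +53° = 260°
crank pin P = (r cos θ, r sin θ) = (-4.341204, -24.620194)
h = r sin θ − e = -24.620194 − 6 = -30.620194
x = r cos θ + √(L² − h²) = -4.341204 + √(8281.0 − 937.5963) = -4.341204 + 85.693662 = 81.352458

81.3525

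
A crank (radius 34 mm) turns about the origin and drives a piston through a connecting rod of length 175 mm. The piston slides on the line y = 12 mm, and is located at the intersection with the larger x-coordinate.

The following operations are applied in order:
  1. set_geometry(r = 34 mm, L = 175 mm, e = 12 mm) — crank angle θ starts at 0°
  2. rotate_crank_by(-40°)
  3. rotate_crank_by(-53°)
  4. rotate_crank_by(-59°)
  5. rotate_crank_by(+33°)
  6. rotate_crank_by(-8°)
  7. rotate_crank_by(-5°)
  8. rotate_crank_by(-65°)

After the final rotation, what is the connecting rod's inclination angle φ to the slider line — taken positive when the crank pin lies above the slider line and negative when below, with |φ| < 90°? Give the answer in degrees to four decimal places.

-0.6743

set_geometry: r = 34 mm, L = 175 mm, e = 12 mm; θ ← 0°
rotate_crank_by(-40°): θ ← 0° -40° = -40°
rotate_crank_by(-53°): θ ← -40° -53° = -93°
rotate_crank_by(-59°): θ ← -93° -59° = -152°
rotate_crank_by(+33°): θ ← -152° +33° = -119°
rotate_crank_by(-8°): θ ← -119° -8° = -127°
rotate_crank_by(-5°): θ ← -127° -5° = -132°
rotate_crank_by(-65°): θ ← -132° -65° = -197°
crank pin P = (r cos θ, r sin θ) = (-32.514362, 9.940638)
h = r sin θ − e = 9.940638 − 12 = -2.059362
sin φ = h / L = -2.059362 / 175 = -0.01176778
φ = arcsin(-0.01176778) = -0.674260°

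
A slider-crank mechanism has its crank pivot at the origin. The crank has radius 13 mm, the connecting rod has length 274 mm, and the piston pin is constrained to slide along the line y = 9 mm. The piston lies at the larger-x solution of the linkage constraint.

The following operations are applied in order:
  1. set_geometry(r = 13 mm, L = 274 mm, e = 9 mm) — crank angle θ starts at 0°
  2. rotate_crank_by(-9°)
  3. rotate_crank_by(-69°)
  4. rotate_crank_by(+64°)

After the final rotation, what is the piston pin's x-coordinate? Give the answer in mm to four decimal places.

286.3446

set_geometry: r = 13 mm, L = 274 mm, e = 9 mm; θ ← 0°
rotate_crank_by(-9°): θ ← 0° -9° = -9°
rotate_crank_by(-69°): θ ← -9° -69° = -78°
rotate_crank_by(+64°): θ ← -78° +64° = -14°
crank pin P = (r cos θ, r sin θ) = (12.613844, -3.144985)
h = r sin θ − e = -3.144985 − 9 = -12.144985
x = r cos θ + √(L² − h²) = 12.613844 + √(75076.0 − 147.5007) = 12.613844 + 273.730706 = 286.344550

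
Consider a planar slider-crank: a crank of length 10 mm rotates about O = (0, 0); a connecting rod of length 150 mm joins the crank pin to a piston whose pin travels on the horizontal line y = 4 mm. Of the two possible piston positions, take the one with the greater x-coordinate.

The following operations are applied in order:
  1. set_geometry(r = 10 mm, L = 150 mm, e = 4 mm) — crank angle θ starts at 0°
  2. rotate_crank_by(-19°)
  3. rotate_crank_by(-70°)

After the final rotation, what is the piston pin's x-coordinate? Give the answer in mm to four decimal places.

set_geometry: r = 10 mm, L = 150 mm, e = 4 mm; θ ← 0°
rotate_crank_by(-19°): θ ← 0° -19° = -19°
rotate_crank_by(-70°): θ ← -19° -70° = -89°
crank pin P = (r cos θ, r sin θ) = (0.174524, -9.998477)
h = r sin θ − e = -9.998477 − 4 = -13.998477
x = r cos θ + √(L² − h²) = 0.174524 + √(22500.0 − 195.9574) = 0.174524 + 149.345380 = 149.519904

149.5199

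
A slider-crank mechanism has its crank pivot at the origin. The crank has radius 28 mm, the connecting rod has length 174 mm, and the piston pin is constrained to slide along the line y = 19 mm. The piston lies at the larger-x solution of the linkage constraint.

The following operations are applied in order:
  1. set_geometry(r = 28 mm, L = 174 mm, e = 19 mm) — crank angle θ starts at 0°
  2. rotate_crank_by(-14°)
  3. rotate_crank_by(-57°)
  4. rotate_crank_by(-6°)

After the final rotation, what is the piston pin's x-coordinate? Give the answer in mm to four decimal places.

174.0304

set_geometry: r = 28 mm, L = 174 mm, e = 19 mm; θ ← 0°
rotate_crank_by(-14°): θ ← 0° -14° = -14°
rotate_crank_by(-57°): θ ← -14° -57° = -71°
rotate_crank_by(-6°): θ ← -71° -6° = -77°
crank pin P = (r cos θ, r sin θ) = (6.298630, -27.282362)
h = r sin θ − e = -27.282362 − 19 = -46.282362
x = r cos θ + √(L² − h²) = 6.298630 + √(30276.0 − 2142.0570) = 6.298630 + 167.731759 = 174.030389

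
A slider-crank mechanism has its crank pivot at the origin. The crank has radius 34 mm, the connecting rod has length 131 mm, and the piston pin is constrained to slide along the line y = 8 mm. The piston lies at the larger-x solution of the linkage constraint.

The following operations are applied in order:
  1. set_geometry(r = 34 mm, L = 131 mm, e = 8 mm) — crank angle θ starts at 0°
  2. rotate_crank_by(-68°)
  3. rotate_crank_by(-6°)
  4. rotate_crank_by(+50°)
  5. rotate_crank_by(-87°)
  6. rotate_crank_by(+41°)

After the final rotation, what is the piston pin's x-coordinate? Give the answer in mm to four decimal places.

136.3886

set_geometry: r = 34 mm, L = 131 mm, e = 8 mm; θ ← 0°
rotate_crank_by(-68°): θ ← 0° -68° = -68°
rotate_crank_by(-6°): θ ← -68° -6° = -74°
rotate_crank_by(+50°): θ ← -74° +50° = -24°
rotate_crank_by(-87°): θ ← -24° -87° = -111°
rotate_crank_by(+41°): θ ← -111° +41° = -70°
crank pin P = (r cos θ, r sin θ) = (11.628685, -31.949549)
h = r sin θ − e = -31.949549 − 8 = -39.949549
x = r cos θ + √(L² − h²) = 11.628685 + √(17161.0 − 1595.9665) = 11.628685 + 124.759904 = 136.388588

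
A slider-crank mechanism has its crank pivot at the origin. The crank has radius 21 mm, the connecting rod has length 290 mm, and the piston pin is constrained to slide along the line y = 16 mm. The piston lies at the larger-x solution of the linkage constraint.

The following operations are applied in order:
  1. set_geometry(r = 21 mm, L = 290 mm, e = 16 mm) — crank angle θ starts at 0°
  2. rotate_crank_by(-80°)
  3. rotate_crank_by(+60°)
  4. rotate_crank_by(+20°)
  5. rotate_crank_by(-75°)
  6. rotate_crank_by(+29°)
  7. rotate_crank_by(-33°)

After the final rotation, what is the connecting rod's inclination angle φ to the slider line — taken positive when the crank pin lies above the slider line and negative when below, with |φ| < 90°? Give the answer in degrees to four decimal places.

-7.2533

set_geometry: r = 21 mm, L = 290 mm, e = 16 mm; θ ← 0°
rotate_crank_by(-80°): θ ← 0° -80° = -80°
rotate_crank_by(+60°): θ ← -80° +60° = -20°
rotate_crank_by(+20°): θ ← -20° +20° = 0°
rotate_crank_by(-75°): θ ← 0° -75° = -75°
rotate_crank_by(+29°): θ ← -75° +29° = -46°
rotate_crank_by(-33°): θ ← -46° -33° = -79°
crank pin P = (r cos θ, r sin θ) = (4.006989, -20.614171)
h = r sin θ − e = -20.614171 − 16 = -36.614171
sin φ = h / L = -36.614171 / 290 = -0.12625576
φ = arcsin(-0.12625576) = -7.253280°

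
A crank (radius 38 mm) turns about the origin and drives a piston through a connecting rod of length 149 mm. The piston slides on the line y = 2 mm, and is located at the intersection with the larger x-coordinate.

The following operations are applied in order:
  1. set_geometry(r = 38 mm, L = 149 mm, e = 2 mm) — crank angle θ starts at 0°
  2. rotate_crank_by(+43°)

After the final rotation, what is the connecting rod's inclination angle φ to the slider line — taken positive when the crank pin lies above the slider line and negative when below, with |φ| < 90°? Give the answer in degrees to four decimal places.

set_geometry: r = 38 mm, L = 149 mm, e = 2 mm; θ ← 0°
rotate_crank_by(+43°): θ ← 0° +43° = 43°
crank pin P = (r cos θ, r sin θ) = (27.791441, 25.915938)
h = r sin θ − e = 25.915938 − 2 = 23.915938
sin φ = h / L = 23.915938 / 149 = 0.16050965
φ = arcsin(0.16050965) = 9.236479°

9.2365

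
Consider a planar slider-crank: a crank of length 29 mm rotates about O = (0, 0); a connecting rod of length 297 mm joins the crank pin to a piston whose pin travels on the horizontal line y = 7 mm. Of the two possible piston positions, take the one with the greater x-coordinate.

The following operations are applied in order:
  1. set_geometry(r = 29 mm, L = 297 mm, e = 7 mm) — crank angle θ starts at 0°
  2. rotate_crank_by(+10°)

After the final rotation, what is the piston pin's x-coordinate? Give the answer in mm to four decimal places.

set_geometry: r = 29 mm, L = 297 mm, e = 7 mm; θ ← 0°
rotate_crank_by(+10°): θ ← 0° +10° = 10°
crank pin P = (r cos θ, r sin θ) = (28.559425, 5.035797)
h = r sin θ − e = 5.035797 − 7 = -1.964203
x = r cos θ + √(L² − h²) = 28.559425 + √(88209.0 − 3.8581) = 28.559425 + 296.993505 = 325.552930

325.5529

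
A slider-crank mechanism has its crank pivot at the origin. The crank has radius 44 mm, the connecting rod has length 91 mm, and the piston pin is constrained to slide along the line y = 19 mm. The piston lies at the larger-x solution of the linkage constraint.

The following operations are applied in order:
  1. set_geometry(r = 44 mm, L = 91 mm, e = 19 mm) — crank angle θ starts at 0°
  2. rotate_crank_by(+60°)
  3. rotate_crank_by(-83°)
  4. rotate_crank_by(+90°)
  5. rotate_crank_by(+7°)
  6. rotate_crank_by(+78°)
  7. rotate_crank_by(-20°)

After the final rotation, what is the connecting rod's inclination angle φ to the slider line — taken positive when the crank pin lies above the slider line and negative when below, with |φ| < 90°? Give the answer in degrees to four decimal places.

8.6577

set_geometry: r = 44 mm, L = 91 mm, e = 19 mm; θ ← 0°
rotate_crank_by(+60°): θ ← 0° +60° = 60°
rotate_crank_by(-83°): θ ← 60° -83° = -23°
rotate_crank_by(+90°): θ ← -23° +90° = 67°
rotate_crank_by(+7°): θ ← 67° +7° = 74°
rotate_crank_by(+78°): θ ← 74° +78° = 152°
rotate_crank_by(-20°): θ ← 152° -20° = 132°
crank pin P = (r cos θ, r sin θ) = (-29.441747, 32.698372)
h = r sin θ − e = 32.698372 − 19 = 13.698372
sin φ = h / L = 13.698372 / 91 = 0.15053156
φ = arcsin(0.15053156) = 8.657733°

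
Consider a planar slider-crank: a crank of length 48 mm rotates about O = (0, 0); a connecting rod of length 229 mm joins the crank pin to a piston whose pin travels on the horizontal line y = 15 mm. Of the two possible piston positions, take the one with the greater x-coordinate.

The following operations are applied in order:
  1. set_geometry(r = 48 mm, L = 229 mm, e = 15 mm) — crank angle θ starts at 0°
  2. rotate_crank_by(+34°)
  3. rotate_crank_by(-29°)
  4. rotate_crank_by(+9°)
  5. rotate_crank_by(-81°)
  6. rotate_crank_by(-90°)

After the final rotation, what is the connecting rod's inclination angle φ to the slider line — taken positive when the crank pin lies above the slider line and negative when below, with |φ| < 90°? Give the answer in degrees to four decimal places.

set_geometry: r = 48 mm, L = 229 mm, e = 15 mm; θ ← 0°
rotate_crank_by(+34°): θ ← 0° +34° = 34°
rotate_crank_by(-29°): θ ← 34° -29° = 5°
rotate_crank_by(+9°): θ ← 5° +9° = 14°
rotate_crank_by(-81°): θ ← 14° -81° = -67°
rotate_crank_by(-90°): θ ← -67° -90° = -157°
crank pin P = (r cos θ, r sin θ) = (-44.184233, -18.755094)
h = r sin θ − e = -18.755094 − 15 = -33.755094
sin φ = h / L = -33.755094 / 229 = -0.14740216
φ = arcsin(-0.14740216) = -8.476408°

-8.4764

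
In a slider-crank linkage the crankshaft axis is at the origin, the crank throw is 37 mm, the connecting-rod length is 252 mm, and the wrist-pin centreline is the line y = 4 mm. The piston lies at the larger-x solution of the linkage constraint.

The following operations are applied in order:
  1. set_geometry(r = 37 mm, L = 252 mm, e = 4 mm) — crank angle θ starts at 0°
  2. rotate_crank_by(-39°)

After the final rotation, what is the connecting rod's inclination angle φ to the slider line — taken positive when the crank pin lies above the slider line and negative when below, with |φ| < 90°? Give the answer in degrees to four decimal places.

set_geometry: r = 37 mm, L = 252 mm, e = 4 mm; θ ← 0°
rotate_crank_by(-39°): θ ← 0° -39° = -39°
crank pin P = (r cos θ, r sin θ) = (28.754401, -23.284854)
h = r sin θ − e = -23.284854 − 4 = -27.284854
sin φ = h / L = -27.284854 / 252 = -0.10827323
φ = arcsin(-0.10827323) = -6.215785°

-6.2158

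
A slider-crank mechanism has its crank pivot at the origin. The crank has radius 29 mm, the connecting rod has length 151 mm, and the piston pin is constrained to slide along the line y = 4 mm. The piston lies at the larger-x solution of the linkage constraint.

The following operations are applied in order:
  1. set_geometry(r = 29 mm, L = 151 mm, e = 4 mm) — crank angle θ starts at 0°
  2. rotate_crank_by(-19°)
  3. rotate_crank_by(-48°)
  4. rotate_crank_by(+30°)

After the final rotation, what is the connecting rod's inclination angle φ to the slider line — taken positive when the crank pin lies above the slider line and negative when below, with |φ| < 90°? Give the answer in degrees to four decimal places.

set_geometry: r = 29 mm, L = 151 mm, e = 4 mm; θ ← 0°
rotate_crank_by(-19°): θ ← 0° -19° = -19°
rotate_crank_by(-48°): θ ← -19° -48° = -67°
rotate_crank_by(+30°): θ ← -67° +30° = -37°
crank pin P = (r cos θ, r sin θ) = (23.160430, -17.452636)
h = r sin θ − e = -17.452636 − 4 = -21.452636
sin φ = h / L = -21.452636 / 151 = -0.14207043
φ = arcsin(-0.14207043) = -8.167671°

-8.1677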